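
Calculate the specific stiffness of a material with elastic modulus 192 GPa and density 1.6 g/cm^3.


Specific stiffness = E/rho = 192/1.6 = 120.0 GPa/(g/cm^3)

120.0 GPa/(g/cm^3)


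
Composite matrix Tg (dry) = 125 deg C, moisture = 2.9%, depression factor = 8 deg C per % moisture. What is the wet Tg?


Tg_wet = Tg_dry - k*moisture = 125 - 8*2.9 = 101.8 deg C

101.8 deg C


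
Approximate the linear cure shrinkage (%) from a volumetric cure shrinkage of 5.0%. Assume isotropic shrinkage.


Linear shrinkage ≈ vol_shrink/3 = 5.0/3 = 1.667%

1.667%


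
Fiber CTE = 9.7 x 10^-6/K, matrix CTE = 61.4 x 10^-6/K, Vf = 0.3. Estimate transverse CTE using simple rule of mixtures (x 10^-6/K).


alpha_2 = alpha_f*Vf + alpha_m*(1-Vf) = 9.7*0.3 + 61.4*0.7 = 45.9 x 10^-6/K

45.9 x 10^-6/K


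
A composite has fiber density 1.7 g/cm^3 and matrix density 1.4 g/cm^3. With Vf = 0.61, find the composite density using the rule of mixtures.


rho_c = rho_f*Vf + rho_m*(1-Vf) = 1.7*0.61 + 1.4*0.39 = 1.583 g/cm^3

1.583 g/cm^3


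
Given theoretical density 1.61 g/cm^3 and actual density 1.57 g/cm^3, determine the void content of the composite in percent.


Void% = (rho_theo - rho_actual)/rho_theo * 100 = (1.61 - 1.57)/1.61 * 100 = 2.48%

2.48%


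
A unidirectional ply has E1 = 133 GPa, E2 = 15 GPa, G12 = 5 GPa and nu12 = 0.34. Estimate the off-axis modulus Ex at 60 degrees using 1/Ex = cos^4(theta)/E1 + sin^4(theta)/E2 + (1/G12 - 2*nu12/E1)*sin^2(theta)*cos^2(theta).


cos^4(60) = 0.0625, sin^4(60) = 0.5625, sin^2(60)*cos^2(60) = 0.1875
1/G12 - 2*nu12/E1 = 1/5 - 2*0.34/133 = 0.194887 GPa^-1
1/Ex = 0.0625/133 + 0.5625/15 + 0.194887*0.1875 = 0.0745113 GPa^-1
Ex = 13.42 GPa

13.42 GPa


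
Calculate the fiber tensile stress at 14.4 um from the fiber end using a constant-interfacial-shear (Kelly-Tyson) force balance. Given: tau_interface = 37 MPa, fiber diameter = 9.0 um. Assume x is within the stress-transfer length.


Force balance: sigma_f * (pi*d^2/4) = tau * (pi*d) * x  ->  sigma_f = 4 * tau * x / d
sigma_f = 4 * 37 * 14.4 / 9.0 = 236.8 MPa

236.8 MPa


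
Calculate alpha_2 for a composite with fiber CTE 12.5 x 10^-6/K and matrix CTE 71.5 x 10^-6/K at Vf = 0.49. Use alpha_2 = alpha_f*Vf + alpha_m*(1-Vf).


alpha_2 = alpha_f*Vf + alpha_m*(1-Vf) = 12.5*0.49 + 71.5*0.51 = 42.6 x 10^-6/K

42.6 x 10^-6/K


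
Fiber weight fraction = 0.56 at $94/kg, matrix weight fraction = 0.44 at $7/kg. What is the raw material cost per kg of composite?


Cost = cost_f*Wf + cost_m*Wm = 94*0.56 + 7*0.44 = $55.72/kg

$55.72/kg


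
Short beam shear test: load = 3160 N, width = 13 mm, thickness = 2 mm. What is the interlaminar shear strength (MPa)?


ILSS = 3F/(4bh) = 3*3160/(4*13*2) = 91.15 MPa

91.15 MPa


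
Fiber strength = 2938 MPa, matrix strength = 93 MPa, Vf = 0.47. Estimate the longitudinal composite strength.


sigma_1 = sigma_f*Vf + sigma_m*(1-Vf) = 2938*0.47 + 93*0.53 = 1430.2 MPa

1430.2 MPa


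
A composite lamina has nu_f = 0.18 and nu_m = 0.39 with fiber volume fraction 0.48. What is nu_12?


nu_12 = nu_f*Vf + nu_m*(1-Vf) = 0.18*0.48 + 0.39*0.52 = 0.2892

0.2892


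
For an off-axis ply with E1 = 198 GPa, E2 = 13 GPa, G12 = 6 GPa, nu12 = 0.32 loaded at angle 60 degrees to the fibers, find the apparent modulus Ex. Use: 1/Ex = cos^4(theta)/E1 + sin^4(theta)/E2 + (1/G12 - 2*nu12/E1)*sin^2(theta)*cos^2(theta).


cos^4(60) = 0.0625, sin^4(60) = 0.5625, sin^2(60)*cos^2(60) = 0.1875
1/G12 - 2*nu12/E1 = 1/6 - 2*0.32/198 = 0.163434 GPa^-1
1/Ex = 0.0625/198 + 0.5625/13 + 0.163434*0.1875 = 0.0742288 GPa^-1
Ex = 13.47 GPa

13.47 GPa


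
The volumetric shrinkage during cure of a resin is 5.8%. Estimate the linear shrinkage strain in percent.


Linear shrinkage ≈ vol_shrink/3 = 5.8/3 = 1.933%

1.933%


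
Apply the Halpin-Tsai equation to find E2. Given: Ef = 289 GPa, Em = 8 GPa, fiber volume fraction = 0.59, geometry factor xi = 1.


eta = (Ef/Em - 1)/(Ef/Em + xi) = (36.125 - 1)/(36.125 + 1) = 0.9461
E2 = Em*(1+xi*eta*Vf)/(1-eta*Vf) = 28.22 GPa

28.22 GPa


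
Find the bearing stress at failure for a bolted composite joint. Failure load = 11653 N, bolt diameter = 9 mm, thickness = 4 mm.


sigma_br = F/(d*h) = 11653/(9*4) = 323.7 MPa

323.7 MPa


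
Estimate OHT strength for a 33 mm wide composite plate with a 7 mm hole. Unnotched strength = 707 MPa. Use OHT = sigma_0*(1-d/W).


OHT = sigma_0*(1-d/W) = 707*(1-7/33) = 557.0 MPa

557.0 MPa


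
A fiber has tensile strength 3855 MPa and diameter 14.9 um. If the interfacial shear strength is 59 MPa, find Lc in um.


Lc = sigma_f * d / (2 * tau_i) = 3855 * 14.9 / (2 * 59) = 486.8 um

486.8 um


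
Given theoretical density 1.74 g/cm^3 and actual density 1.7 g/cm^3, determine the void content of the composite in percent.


Void% = (rho_theo - rho_actual)/rho_theo * 100 = (1.74 - 1.7)/1.74 * 100 = 2.3%

2.3%


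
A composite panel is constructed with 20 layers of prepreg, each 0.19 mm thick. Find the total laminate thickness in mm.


h = n * t_ply = 20 * 0.19 = 3.8 mm

3.8 mm


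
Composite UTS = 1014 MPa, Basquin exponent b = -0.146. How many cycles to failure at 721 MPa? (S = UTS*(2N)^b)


N = 0.5 * (S/UTS)^(1/b) = 0.5 * (721/1014)^(1/-0.146) = 5.1686 cycles

5.1686 cycles


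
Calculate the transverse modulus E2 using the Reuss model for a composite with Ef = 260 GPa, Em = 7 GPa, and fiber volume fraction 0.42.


1/E2 = Vf/Ef + (1-Vf)/Em = 0.42/260 + 0.58/7
E2 = 11.84 GPa

11.84 GPa


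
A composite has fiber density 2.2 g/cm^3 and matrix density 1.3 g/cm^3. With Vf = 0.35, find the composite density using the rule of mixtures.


rho_c = rho_f*Vf + rho_m*(1-Vf) = 2.2*0.35 + 1.3*0.65 = 1.615 g/cm^3

1.615 g/cm^3


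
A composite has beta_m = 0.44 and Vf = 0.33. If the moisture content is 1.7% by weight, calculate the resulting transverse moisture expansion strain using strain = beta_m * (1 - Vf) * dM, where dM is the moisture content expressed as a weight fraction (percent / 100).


dM = 1.7/100 = 0.017
strain = beta_m * (1-Vf) * dM = 0.44 * 0.67 * 0.017 = 0.0050116

0.0050116


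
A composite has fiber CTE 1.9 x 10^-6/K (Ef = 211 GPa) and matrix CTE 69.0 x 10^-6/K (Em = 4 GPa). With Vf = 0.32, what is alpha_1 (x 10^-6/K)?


E1 = Ef*Vf + Em*(1-Vf) = 70.24
alpha_1 = (alpha_f*Ef*Vf + alpha_m*Em*(1-Vf))/E1 = 4.5 x 10^-6/K

4.5 x 10^-6/K


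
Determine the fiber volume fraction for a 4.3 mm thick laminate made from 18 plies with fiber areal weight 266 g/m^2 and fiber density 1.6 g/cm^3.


Vf = n * FAW / (rho_f * h * 1000) = 18 * 266 / (1.6 * 4.3 * 1000) = 0.6959

0.6959


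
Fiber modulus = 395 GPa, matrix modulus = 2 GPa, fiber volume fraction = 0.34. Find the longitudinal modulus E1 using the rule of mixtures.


E1 = Ef*Vf + Em*(1-Vf) = 395*0.34 + 2*0.66 = 135.62 GPa

135.62 GPa


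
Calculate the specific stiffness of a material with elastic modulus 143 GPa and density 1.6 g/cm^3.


Specific stiffness = E/rho = 143/1.6 = 89.4 GPa/(g/cm^3)

89.4 GPa/(g/cm^3)


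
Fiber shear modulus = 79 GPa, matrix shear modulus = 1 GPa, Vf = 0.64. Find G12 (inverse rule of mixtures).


1/G12 = Vf/Gf + (1-Vf)/Gm = 0.64/79 + 0.36/1
G12 = 2.72 GPa

2.72 GPa


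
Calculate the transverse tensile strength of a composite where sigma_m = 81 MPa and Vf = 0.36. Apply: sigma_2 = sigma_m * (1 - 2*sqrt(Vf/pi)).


factor = 1 - 2*sqrt(0.36/pi) = 0.323
sigma_2 = 81 * 0.323 = 26.16 MPa

26.16 MPa


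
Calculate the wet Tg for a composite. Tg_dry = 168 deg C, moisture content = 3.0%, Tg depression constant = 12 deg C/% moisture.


Tg_wet = Tg_dry - k*moisture = 168 - 12*3.0 = 132.0 deg C

132.0 deg C


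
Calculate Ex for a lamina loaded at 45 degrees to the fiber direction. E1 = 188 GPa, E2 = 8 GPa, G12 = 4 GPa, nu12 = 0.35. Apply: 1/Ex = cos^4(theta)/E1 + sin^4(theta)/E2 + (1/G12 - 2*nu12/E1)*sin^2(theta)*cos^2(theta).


cos^4(45) = 0.25, sin^4(45) = 0.25, sin^2(45)*cos^2(45) = 0.25
1/G12 - 2*nu12/E1 = 1/4 - 2*0.35/188 = 0.246277 GPa^-1
1/Ex = 0.25/188 + 0.25/8 + 0.246277*0.25 = 0.0941489 GPa^-1
Ex = 10.62 GPa

10.62 GPa


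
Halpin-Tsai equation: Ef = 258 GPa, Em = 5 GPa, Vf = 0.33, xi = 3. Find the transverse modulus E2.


eta = (Ef/Em - 1)/(Ef/Em + xi) = (51.6 - 1)/(51.6 + 3) = 0.9267
E2 = Em*(1+xi*eta*Vf)/(1-eta*Vf) = 13.81 GPa

13.81 GPa


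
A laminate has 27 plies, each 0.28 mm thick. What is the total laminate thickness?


h = n * t_ply = 27 * 0.28 = 7.56 mm

7.56 mm


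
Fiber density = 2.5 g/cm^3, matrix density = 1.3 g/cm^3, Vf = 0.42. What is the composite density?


rho_c = rho_f*Vf + rho_m*(1-Vf) = 2.5*0.42 + 1.3*0.58 = 1.804 g/cm^3

1.804 g/cm^3


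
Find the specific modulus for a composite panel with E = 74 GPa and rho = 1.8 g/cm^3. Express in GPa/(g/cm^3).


Specific stiffness = E/rho = 74/1.8 = 41.1 GPa/(g/cm^3)

41.1 GPa/(g/cm^3)


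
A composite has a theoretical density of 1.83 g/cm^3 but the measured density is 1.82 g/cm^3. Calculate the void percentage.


Void% = (rho_theo - rho_actual)/rho_theo * 100 = (1.83 - 1.82)/1.83 * 100 = 0.55%

0.55%


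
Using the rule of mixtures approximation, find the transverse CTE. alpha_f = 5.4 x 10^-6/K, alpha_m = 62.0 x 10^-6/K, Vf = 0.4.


alpha_2 = alpha_f*Vf + alpha_m*(1-Vf) = 5.4*0.4 + 62.0*0.6 = 39.4 x 10^-6/K

39.4 x 10^-6/K


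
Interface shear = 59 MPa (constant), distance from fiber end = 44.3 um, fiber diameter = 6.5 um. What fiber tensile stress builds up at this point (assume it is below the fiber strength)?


Force balance: sigma_f * (pi*d^2/4) = tau * (pi*d) * x  ->  sigma_f = 4 * tau * x / d
sigma_f = 4 * 59 * 44.3 / 6.5 = 1608.4 MPa

1608.4 MPa


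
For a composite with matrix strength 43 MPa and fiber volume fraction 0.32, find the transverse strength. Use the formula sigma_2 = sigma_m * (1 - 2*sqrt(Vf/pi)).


factor = 1 - 2*sqrt(0.32/pi) = 0.3617
sigma_2 = 43 * 0.3617 = 15.55 MPa

15.55 MPa


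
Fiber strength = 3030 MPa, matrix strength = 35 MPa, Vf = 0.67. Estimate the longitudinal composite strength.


sigma_1 = sigma_f*Vf + sigma_m*(1-Vf) = 3030*0.67 + 35*0.33 = 2041.7 MPa

2041.7 MPa


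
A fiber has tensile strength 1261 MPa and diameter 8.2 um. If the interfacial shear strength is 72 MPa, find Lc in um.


Lc = sigma_f * d / (2 * tau_i) = 1261 * 8.2 / (2 * 72) = 71.8 um

71.8 um


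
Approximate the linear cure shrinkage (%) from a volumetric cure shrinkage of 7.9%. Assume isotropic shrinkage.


Linear shrinkage ≈ vol_shrink/3 = 7.9/3 = 2.633%

2.633%


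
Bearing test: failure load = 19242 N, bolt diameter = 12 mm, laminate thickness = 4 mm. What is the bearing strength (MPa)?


sigma_br = F/(d*h) = 19242/(12*4) = 400.9 MPa

400.9 MPa


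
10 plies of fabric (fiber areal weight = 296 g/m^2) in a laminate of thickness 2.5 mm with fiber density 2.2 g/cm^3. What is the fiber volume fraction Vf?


Vf = n * FAW / (rho_f * h * 1000) = 10 * 296 / (2.2 * 2.5 * 1000) = 0.5382

0.5382


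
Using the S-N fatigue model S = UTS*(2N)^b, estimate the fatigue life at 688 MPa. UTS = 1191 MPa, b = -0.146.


N = 0.5 * (S/UTS)^(1/b) = 0.5 * (688/1191)^(1/-0.146) = 21.4448 cycles

21.4448 cycles


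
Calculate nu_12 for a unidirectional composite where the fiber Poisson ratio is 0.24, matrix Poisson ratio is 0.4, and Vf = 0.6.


nu_12 = nu_f*Vf + nu_m*(1-Vf) = 0.24*0.6 + 0.4*0.4 = 0.304

0.304


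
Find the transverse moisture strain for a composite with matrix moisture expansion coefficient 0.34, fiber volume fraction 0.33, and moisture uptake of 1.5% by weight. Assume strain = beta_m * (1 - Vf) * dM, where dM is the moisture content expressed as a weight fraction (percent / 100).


dM = 1.5/100 = 0.015
strain = beta_m * (1-Vf) * dM = 0.34 * 0.67 * 0.015 = 0.003417

0.003417


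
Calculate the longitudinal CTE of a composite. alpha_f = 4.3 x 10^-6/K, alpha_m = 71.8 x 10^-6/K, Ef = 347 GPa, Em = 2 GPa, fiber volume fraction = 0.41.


E1 = Ef*Vf + Em*(1-Vf) = 143.45
alpha_1 = (alpha_f*Ef*Vf + alpha_m*Em*(1-Vf))/E1 = 4.86 x 10^-6/K

4.86 x 10^-6/K


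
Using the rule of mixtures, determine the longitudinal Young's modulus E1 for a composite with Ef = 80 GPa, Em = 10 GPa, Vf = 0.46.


E1 = Ef*Vf + Em*(1-Vf) = 80*0.46 + 10*0.54 = 42.2 GPa

42.2 GPa


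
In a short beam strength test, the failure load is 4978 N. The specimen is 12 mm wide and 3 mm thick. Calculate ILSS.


ILSS = 3F/(4bh) = 3*4978/(4*12*3) = 103.71 MPa

103.71 MPa


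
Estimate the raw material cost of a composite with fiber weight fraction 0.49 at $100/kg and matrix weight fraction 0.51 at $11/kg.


Cost = cost_f*Wf + cost_m*Wm = 100*0.49 + 11*0.51 = $54.61/kg

$54.61/kg


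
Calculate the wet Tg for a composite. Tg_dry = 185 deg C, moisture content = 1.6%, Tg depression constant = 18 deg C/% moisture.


Tg_wet = Tg_dry - k*moisture = 185 - 18*1.6 = 156.2 deg C

156.2 deg C


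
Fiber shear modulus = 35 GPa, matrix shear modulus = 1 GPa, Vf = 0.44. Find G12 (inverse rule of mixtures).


1/G12 = Vf/Gf + (1-Vf)/Gm = 0.44/35 + 0.56/1
G12 = 1.75 GPa

1.75 GPa


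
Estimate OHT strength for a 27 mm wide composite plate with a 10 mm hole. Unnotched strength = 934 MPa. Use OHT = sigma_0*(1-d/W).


OHT = sigma_0*(1-d/W) = 934*(1-10/27) = 588.1 MPa

588.1 MPa


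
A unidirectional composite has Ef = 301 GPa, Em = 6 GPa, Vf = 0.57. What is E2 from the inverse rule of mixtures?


1/E2 = Vf/Ef + (1-Vf)/Em = 0.57/301 + 0.43/6
E2 = 13.59 GPa

13.59 GPa


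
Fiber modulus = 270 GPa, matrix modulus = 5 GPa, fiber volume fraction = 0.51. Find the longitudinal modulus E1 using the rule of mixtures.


E1 = Ef*Vf + Em*(1-Vf) = 270*0.51 + 5*0.49 = 140.15 GPa

140.15 GPa


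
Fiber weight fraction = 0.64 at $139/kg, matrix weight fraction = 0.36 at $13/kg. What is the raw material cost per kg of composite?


Cost = cost_f*Wf + cost_m*Wm = 139*0.64 + 13*0.36 = $93.64/kg

$93.64/kg


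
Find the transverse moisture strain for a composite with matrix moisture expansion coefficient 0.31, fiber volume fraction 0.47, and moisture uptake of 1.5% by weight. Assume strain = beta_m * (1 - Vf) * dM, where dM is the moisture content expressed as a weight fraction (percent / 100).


dM = 1.5/100 = 0.015
strain = beta_m * (1-Vf) * dM = 0.31 * 0.53 * 0.015 = 0.0024645

0.0024645


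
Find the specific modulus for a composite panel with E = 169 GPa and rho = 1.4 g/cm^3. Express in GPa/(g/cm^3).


Specific stiffness = E/rho = 169/1.4 = 120.7 GPa/(g/cm^3)

120.7 GPa/(g/cm^3)


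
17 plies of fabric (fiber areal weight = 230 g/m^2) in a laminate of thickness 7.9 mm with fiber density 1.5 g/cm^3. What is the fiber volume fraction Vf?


Vf = n * FAW / (rho_f * h * 1000) = 17 * 230 / (1.5 * 7.9 * 1000) = 0.33

0.33


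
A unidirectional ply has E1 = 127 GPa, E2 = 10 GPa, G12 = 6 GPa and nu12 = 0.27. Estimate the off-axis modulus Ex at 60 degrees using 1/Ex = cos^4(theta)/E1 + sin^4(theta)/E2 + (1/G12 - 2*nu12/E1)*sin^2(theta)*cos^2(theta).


cos^4(60) = 0.0625, sin^4(60) = 0.5625, sin^2(60)*cos^2(60) = 0.1875
1/G12 - 2*nu12/E1 = 1/6 - 2*0.27/127 = 0.162415 GPa^-1
1/Ex = 0.0625/127 + 0.5625/10 + 0.162415*0.1875 = 0.0871949 GPa^-1
Ex = 11.47 GPa

11.47 GPa


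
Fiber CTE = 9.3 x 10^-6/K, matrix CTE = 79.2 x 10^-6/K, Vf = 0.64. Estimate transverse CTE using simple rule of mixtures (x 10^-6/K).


alpha_2 = alpha_f*Vf + alpha_m*(1-Vf) = 9.3*0.64 + 79.2*0.36 = 34.5 x 10^-6/K

34.5 x 10^-6/K


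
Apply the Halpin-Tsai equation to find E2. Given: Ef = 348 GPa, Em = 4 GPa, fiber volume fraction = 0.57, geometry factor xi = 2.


eta = (Ef/Em - 1)/(Ef/Em + xi) = (87.0 - 1)/(87.0 + 2) = 0.9663
E2 = Em*(1+xi*eta*Vf)/(1-eta*Vf) = 18.71 GPa

18.71 GPa


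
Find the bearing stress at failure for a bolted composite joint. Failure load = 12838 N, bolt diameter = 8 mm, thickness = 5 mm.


sigma_br = F/(d*h) = 12838/(8*5) = 321.0 MPa

321.0 MPa


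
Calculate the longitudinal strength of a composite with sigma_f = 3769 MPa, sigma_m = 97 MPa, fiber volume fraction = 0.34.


sigma_1 = sigma_f*Vf + sigma_m*(1-Vf) = 3769*0.34 + 97*0.66 = 1345.5 MPa

1345.5 MPa


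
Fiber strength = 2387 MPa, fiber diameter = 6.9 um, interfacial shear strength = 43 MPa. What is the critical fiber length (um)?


Lc = sigma_f * d / (2 * tau_i) = 2387 * 6.9 / (2 * 43) = 191.5 um

191.5 um


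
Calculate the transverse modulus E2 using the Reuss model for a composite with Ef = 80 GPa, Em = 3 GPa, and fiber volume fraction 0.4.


1/E2 = Vf/Ef + (1-Vf)/Em = 0.4/80 + 0.6/3
E2 = 4.88 GPa

4.88 GPa


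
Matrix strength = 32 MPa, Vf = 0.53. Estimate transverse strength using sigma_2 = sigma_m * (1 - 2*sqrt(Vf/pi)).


factor = 1 - 2*sqrt(0.53/pi) = 0.1785
sigma_2 = 32 * 0.1785 = 5.71 MPa

5.71 MPa


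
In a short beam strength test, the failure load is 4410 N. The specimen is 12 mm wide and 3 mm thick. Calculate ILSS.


ILSS = 3F/(4bh) = 3*4410/(4*12*3) = 91.88 MPa

91.88 MPa


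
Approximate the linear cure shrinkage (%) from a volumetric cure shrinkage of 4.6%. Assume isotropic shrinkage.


Linear shrinkage ≈ vol_shrink/3 = 4.6/3 = 1.533%

1.533%


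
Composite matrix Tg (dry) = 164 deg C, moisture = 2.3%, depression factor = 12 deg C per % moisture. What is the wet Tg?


Tg_wet = Tg_dry - k*moisture = 164 - 12*2.3 = 136.4 deg C

136.4 deg C


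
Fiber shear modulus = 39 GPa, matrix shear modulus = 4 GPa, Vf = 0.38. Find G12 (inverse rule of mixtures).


1/G12 = Vf/Gf + (1-Vf)/Gm = 0.38/39 + 0.62/4
G12 = 6.07 GPa

6.07 GPa


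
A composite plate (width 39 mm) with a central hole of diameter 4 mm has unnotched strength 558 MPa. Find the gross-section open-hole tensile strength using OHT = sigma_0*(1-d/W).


OHT = sigma_0*(1-d/W) = 558*(1-4/39) = 500.8 MPa

500.8 MPa


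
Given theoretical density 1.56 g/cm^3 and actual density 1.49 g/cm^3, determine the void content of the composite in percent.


Void% = (rho_theo - rho_actual)/rho_theo * 100 = (1.56 - 1.49)/1.56 * 100 = 4.49%

4.49%


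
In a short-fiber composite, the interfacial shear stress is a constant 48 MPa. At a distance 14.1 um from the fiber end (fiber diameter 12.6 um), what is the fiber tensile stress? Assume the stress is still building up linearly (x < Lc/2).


Force balance: sigma_f * (pi*d^2/4) = tau * (pi*d) * x  ->  sigma_f = 4 * tau * x / d
sigma_f = 4 * 48 * 14.1 / 12.6 = 214.9 MPa

214.9 MPa


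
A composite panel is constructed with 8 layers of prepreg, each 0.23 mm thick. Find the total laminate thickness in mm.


h = n * t_ply = 8 * 0.23 = 1.84 mm

1.84 mm


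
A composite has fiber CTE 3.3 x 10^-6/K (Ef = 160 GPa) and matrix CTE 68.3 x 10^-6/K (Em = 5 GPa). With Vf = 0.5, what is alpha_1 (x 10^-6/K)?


E1 = Ef*Vf + Em*(1-Vf) = 82.5
alpha_1 = (alpha_f*Ef*Vf + alpha_m*Em*(1-Vf))/E1 = 5.27 x 10^-6/K

5.27 x 10^-6/K


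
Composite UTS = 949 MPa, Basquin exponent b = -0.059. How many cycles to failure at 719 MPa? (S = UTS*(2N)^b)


N = 0.5 * (S/UTS)^(1/b) = 0.5 * (719/949)^(1/-0.059) = 55.2046 cycles

55.2046 cycles


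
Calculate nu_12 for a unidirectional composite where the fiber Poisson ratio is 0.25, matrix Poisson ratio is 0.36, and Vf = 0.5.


nu_12 = nu_f*Vf + nu_m*(1-Vf) = 0.25*0.5 + 0.36*0.5 = 0.305

0.305


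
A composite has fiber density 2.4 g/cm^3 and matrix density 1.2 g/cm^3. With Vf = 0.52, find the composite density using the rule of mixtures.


rho_c = rho_f*Vf + rho_m*(1-Vf) = 2.4*0.52 + 1.2*0.48 = 1.824 g/cm^3

1.824 g/cm^3


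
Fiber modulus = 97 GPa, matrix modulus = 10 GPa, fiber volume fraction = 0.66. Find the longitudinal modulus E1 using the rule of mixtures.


E1 = Ef*Vf + Em*(1-Vf) = 97*0.66 + 10*0.34 = 67.42 GPa

67.42 GPa


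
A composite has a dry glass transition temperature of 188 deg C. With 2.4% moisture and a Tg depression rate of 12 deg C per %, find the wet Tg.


Tg_wet = Tg_dry - k*moisture = 188 - 12*2.4 = 159.2 deg C

159.2 deg C


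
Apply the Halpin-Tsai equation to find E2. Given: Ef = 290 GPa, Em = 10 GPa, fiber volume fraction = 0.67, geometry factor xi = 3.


eta = (Ef/Em - 1)/(Ef/Em + xi) = (29.0 - 1)/(29.0 + 3) = 0.875
E2 = Em*(1+xi*eta*Vf)/(1-eta*Vf) = 66.68 GPa

66.68 GPa


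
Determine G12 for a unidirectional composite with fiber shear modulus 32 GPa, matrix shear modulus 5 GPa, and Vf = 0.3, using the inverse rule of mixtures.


1/G12 = Vf/Gf + (1-Vf)/Gm = 0.3/32 + 0.7/5
G12 = 6.69 GPa

6.69 GPa


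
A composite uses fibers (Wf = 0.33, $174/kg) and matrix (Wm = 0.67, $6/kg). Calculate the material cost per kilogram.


Cost = cost_f*Wf + cost_m*Wm = 174*0.33 + 6*0.67 = $61.44/kg

$61.44/kg


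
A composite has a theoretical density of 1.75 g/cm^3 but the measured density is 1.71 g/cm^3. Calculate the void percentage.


Void% = (rho_theo - rho_actual)/rho_theo * 100 = (1.75 - 1.71)/1.75 * 100 = 2.29%

2.29%


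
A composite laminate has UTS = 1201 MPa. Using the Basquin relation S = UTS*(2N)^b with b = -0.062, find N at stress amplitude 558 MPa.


N = 0.5 * (S/UTS)^(1/b) = 0.5 * (558/1201)^(1/-0.062) = 117075.7410 cycles

117075.7410 cycles


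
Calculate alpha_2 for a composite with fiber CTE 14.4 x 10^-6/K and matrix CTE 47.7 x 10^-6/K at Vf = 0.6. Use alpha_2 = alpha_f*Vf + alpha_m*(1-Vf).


alpha_2 = alpha_f*Vf + alpha_m*(1-Vf) = 14.4*0.6 + 47.7*0.4 = 27.7 x 10^-6/K

27.7 x 10^-6/K


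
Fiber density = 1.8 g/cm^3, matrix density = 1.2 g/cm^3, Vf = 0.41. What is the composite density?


rho_c = rho_f*Vf + rho_m*(1-Vf) = 1.8*0.41 + 1.2*0.59 = 1.446 g/cm^3

1.446 g/cm^3


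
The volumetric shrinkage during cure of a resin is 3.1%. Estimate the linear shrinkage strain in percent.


Linear shrinkage ≈ vol_shrink/3 = 3.1/3 = 1.033%

1.033%


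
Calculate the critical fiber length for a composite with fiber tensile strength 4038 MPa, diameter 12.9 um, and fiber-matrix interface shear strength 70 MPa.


Lc = sigma_f * d / (2 * tau_i) = 4038 * 12.9 / (2 * 70) = 372.1 um

372.1 um


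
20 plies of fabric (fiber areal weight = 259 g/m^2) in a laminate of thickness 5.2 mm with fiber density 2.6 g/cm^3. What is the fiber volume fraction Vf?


Vf = n * FAW / (rho_f * h * 1000) = 20 * 259 / (2.6 * 5.2 * 1000) = 0.3831

0.3831


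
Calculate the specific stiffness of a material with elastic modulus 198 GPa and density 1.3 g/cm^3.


Specific stiffness = E/rho = 198/1.3 = 152.3 GPa/(g/cm^3)

152.3 GPa/(g/cm^3)


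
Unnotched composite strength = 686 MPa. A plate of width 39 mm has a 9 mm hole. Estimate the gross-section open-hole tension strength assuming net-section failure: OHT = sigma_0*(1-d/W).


OHT = sigma_0*(1-d/W) = 686*(1-9/39) = 527.7 MPa

527.7 MPa


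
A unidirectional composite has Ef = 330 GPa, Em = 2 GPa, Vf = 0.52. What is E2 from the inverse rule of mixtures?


1/E2 = Vf/Ef + (1-Vf)/Em = 0.52/330 + 0.48/2
E2 = 4.14 GPa

4.14 GPa


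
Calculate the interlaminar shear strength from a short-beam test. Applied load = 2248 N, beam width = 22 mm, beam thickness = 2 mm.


ILSS = 3F/(4bh) = 3*2248/(4*22*2) = 38.32 MPa

38.32 MPa


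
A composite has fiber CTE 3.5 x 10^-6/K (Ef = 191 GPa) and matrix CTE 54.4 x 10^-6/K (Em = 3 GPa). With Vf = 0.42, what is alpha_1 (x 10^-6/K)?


E1 = Ef*Vf + Em*(1-Vf) = 81.96
alpha_1 = (alpha_f*Ef*Vf + alpha_m*Em*(1-Vf))/E1 = 4.58 x 10^-6/K

4.58 x 10^-6/K


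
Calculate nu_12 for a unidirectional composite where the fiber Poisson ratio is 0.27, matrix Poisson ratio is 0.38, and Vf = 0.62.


nu_12 = nu_f*Vf + nu_m*(1-Vf) = 0.27*0.62 + 0.38*0.38 = 0.3118

0.3118


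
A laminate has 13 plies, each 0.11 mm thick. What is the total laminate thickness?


h = n * t_ply = 13 * 0.11 = 1.43 mm

1.43 mm


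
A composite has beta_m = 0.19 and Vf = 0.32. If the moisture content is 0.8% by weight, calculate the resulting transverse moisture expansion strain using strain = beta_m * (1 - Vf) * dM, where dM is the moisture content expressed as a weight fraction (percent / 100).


dM = 0.8/100 = 0.008
strain = beta_m * (1-Vf) * dM = 0.19 * 0.68 * 0.008 = 0.0010336

0.0010336


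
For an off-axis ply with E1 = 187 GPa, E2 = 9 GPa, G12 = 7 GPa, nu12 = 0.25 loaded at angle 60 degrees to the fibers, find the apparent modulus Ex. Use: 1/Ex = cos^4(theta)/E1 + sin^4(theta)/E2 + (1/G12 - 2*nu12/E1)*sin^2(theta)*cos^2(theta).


cos^4(60) = 0.0625, sin^4(60) = 0.5625, sin^2(60)*cos^2(60) = 0.1875
1/G12 - 2*nu12/E1 = 1/7 - 2*0.25/187 = 0.140183 GPa^-1
1/Ex = 0.0625/187 + 0.5625/9 + 0.140183*0.1875 = 0.0891186 GPa^-1
Ex = 11.22 GPa

11.22 GPa


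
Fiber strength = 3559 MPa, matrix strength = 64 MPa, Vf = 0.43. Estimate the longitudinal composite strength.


sigma_1 = sigma_f*Vf + sigma_m*(1-Vf) = 3559*0.43 + 64*0.57 = 1566.9 MPa

1566.9 MPa


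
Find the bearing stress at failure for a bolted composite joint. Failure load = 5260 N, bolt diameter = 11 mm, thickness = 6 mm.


sigma_br = F/(d*h) = 5260/(11*6) = 79.7 MPa

79.7 MPa


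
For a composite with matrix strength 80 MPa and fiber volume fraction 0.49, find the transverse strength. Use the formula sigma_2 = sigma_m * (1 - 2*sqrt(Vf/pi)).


factor = 1 - 2*sqrt(0.49/pi) = 0.2101
sigma_2 = 80 * 0.2101 = 16.81 MPa

16.81 MPa


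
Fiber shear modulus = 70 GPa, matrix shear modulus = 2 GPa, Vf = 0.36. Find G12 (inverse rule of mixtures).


1/G12 = Vf/Gf + (1-Vf)/Gm = 0.36/70 + 0.64/2
G12 = 3.08 GPa

3.08 GPa


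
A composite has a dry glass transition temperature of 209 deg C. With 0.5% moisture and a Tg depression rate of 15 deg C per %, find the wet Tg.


Tg_wet = Tg_dry - k*moisture = 209 - 15*0.5 = 201.5 deg C

201.5 deg C


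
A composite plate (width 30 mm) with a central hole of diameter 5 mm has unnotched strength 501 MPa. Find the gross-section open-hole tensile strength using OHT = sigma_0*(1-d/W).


OHT = sigma_0*(1-d/W) = 501*(1-5/30) = 417.5 MPa

417.5 MPa


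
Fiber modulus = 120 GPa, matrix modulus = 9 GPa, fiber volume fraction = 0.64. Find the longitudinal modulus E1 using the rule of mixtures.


E1 = Ef*Vf + Em*(1-Vf) = 120*0.64 + 9*0.36 = 80.04 GPa

80.04 GPa


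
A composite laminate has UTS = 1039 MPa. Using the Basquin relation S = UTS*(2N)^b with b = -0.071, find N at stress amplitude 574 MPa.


N = 0.5 * (S/UTS)^(1/b) = 0.5 * (574/1039)^(1/-0.071) = 2131.0761 cycles

2131.0761 cycles


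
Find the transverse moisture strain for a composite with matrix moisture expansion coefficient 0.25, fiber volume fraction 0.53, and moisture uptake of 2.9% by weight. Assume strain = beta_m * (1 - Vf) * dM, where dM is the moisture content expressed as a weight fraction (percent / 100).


dM = 2.9/100 = 0.029
strain = beta_m * (1-Vf) * dM = 0.25 * 0.47 * 0.029 = 0.0034075

0.0034075


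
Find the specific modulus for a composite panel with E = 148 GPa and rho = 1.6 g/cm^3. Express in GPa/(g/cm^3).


Specific stiffness = E/rho = 148/1.6 = 92.5 GPa/(g/cm^3)

92.5 GPa/(g/cm^3)


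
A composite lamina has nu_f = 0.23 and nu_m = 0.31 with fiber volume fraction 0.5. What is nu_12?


nu_12 = nu_f*Vf + nu_m*(1-Vf) = 0.23*0.5 + 0.31*0.5 = 0.27

0.27


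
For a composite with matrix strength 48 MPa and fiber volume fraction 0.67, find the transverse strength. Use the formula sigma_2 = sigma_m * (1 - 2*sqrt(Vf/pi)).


factor = 1 - 2*sqrt(0.67/pi) = 0.0764
sigma_2 = 48 * 0.0764 = 3.67 MPa

3.67 MPa


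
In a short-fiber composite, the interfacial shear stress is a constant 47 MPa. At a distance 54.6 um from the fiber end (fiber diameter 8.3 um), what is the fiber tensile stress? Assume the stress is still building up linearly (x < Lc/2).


Force balance: sigma_f * (pi*d^2/4) = tau * (pi*d) * x  ->  sigma_f = 4 * tau * x / d
sigma_f = 4 * 47 * 54.6 / 8.3 = 1236.7 MPa

1236.7 MPa


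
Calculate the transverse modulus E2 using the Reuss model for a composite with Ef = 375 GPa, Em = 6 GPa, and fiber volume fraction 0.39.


1/E2 = Vf/Ef + (1-Vf)/Em = 0.39/375 + 0.61/6
E2 = 9.74 GPa

9.74 GPa


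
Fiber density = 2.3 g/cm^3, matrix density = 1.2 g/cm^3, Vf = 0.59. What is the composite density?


rho_c = rho_f*Vf + rho_m*(1-Vf) = 2.3*0.59 + 1.2*0.41 = 1.849 g/cm^3

1.849 g/cm^3


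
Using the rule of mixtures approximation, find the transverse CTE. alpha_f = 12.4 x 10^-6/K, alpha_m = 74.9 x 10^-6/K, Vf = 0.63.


alpha_2 = alpha_f*Vf + alpha_m*(1-Vf) = 12.4*0.63 + 74.9*0.37 = 35.5 x 10^-6/K

35.5 x 10^-6/K


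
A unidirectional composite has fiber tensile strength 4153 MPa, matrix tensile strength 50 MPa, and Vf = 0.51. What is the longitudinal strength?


sigma_1 = sigma_f*Vf + sigma_m*(1-Vf) = 4153*0.51 + 50*0.49 = 2142.5 MPa

2142.5 MPa


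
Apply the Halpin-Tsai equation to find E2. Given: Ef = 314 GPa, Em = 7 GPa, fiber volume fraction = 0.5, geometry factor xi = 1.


eta = (Ef/Em - 1)/(Ef/Em + xi) = (44.8571 - 1)/(44.8571 + 1) = 0.9564
E2 = Em*(1+xi*eta*Vf)/(1-eta*Vf) = 19.83 GPa

19.83 GPa


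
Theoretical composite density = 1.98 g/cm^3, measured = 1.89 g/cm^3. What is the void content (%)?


Void% = (rho_theo - rho_actual)/rho_theo * 100 = (1.98 - 1.89)/1.98 * 100 = 4.55%

4.55%


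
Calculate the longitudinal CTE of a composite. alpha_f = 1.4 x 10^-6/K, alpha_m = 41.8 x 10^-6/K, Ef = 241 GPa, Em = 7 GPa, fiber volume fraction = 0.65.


E1 = Ef*Vf + Em*(1-Vf) = 159.1
alpha_1 = (alpha_f*Ef*Vf + alpha_m*Em*(1-Vf))/E1 = 2.02 x 10^-6/K

2.02 x 10^-6/K


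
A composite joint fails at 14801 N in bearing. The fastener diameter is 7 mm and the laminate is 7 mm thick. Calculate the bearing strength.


sigma_br = F/(d*h) = 14801/(7*7) = 302.1 MPa

302.1 MPa


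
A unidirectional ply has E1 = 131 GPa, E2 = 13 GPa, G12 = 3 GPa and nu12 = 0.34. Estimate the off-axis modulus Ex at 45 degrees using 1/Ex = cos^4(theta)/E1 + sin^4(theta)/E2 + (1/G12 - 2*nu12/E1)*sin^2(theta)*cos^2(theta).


cos^4(45) = 0.25, sin^4(45) = 0.25, sin^2(45)*cos^2(45) = 0.25
1/G12 - 2*nu12/E1 = 1/3 - 2*0.34/131 = 0.328142 GPa^-1
1/Ex = 0.25/131 + 0.25/13 + 0.328142*0.25 = 0.1031748 GPa^-1
Ex = 9.69 GPa

9.69 GPa


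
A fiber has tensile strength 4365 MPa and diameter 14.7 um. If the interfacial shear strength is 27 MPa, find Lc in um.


Lc = sigma_f * d / (2 * tau_i) = 4365 * 14.7 / (2 * 27) = 1188.3 um

1188.3 um


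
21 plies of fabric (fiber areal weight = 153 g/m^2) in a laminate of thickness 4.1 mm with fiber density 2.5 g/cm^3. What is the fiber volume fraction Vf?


Vf = n * FAW / (rho_f * h * 1000) = 21 * 153 / (2.5 * 4.1 * 1000) = 0.3135

0.3135


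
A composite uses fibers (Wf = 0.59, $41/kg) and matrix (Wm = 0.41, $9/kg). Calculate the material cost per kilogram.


Cost = cost_f*Wf + cost_m*Wm = 41*0.59 + 9*0.41 = $27.88/kg

$27.88/kg


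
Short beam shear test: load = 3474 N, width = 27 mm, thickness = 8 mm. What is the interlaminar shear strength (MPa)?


ILSS = 3F/(4bh) = 3*3474/(4*27*8) = 12.06 MPa

12.06 MPa


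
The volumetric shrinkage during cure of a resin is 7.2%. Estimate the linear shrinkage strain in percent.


Linear shrinkage ≈ vol_shrink/3 = 7.2/3 = 2.4%

2.4%


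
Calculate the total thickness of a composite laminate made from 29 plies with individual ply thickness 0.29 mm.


h = n * t_ply = 29 * 0.29 = 8.41 mm

8.41 mm


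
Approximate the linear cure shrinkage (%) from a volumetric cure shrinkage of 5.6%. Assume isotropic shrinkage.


Linear shrinkage ≈ vol_shrink/3 = 5.6/3 = 1.867%

1.867%


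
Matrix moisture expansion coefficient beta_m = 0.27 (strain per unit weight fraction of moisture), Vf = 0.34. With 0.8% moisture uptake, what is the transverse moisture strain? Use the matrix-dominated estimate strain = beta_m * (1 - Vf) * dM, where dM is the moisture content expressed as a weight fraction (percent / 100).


dM = 0.8/100 = 0.008
strain = beta_m * (1-Vf) * dM = 0.27 * 0.66 * 0.008 = 0.0014256

0.0014256


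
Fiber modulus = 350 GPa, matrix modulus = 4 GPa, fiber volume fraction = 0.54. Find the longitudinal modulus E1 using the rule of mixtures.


E1 = Ef*Vf + Em*(1-Vf) = 350*0.54 + 4*0.46 = 190.84 GPa

190.84 GPa


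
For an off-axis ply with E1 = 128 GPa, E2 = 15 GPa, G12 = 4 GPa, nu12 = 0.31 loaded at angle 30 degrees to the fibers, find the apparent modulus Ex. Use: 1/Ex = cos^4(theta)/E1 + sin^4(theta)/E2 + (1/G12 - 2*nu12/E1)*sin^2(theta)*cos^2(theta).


cos^4(30) = 0.5625, sin^4(30) = 0.0625, sin^2(30)*cos^2(30) = 0.1875
1/G12 - 2*nu12/E1 = 1/4 - 2*0.31/128 = 0.245156 GPa^-1
1/Ex = 0.5625/128 + 0.0625/15 + 0.245156*0.1875 = 0.054528 GPa^-1
Ex = 18.34 GPa

18.34 GPa


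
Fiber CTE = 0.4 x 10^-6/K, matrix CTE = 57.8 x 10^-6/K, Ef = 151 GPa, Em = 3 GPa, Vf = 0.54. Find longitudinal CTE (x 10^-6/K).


E1 = Ef*Vf + Em*(1-Vf) = 82.92
alpha_1 = (alpha_f*Ef*Vf + alpha_m*Em*(1-Vf))/E1 = 1.36 x 10^-6/K

1.36 x 10^-6/K


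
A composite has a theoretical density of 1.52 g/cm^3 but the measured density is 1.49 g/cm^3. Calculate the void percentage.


Void% = (rho_theo - rho_actual)/rho_theo * 100 = (1.52 - 1.49)/1.52 * 100 = 1.97%

1.97%


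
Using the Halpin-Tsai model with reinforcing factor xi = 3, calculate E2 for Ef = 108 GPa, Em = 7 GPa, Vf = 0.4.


eta = (Ef/Em - 1)/(Ef/Em + xi) = (15.4286 - 1)/(15.4286 + 3) = 0.7829
E2 = Em*(1+xi*eta*Vf)/(1-eta*Vf) = 19.77 GPa

19.77 GPa


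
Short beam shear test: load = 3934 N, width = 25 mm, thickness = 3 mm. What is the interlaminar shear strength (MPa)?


ILSS = 3F/(4bh) = 3*3934/(4*25*3) = 39.34 MPa

39.34 MPa


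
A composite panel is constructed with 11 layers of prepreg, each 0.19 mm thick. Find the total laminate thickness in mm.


h = n * t_ply = 11 * 0.19 = 2.09 mm

2.09 mm


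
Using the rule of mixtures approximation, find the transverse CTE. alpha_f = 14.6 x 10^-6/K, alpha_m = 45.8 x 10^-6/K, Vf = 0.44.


alpha_2 = alpha_f*Vf + alpha_m*(1-Vf) = 14.6*0.44 + 45.8*0.56 = 32.1 x 10^-6/K

32.1 x 10^-6/K


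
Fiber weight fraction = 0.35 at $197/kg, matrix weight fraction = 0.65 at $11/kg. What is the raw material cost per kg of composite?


Cost = cost_f*Wf + cost_m*Wm = 197*0.35 + 11*0.65 = $76.1/kg

$76.1/kg


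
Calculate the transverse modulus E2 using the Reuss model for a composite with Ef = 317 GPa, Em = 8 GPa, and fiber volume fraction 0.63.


1/E2 = Vf/Ef + (1-Vf)/Em = 0.63/317 + 0.37/8
E2 = 20.73 GPa

20.73 GPa


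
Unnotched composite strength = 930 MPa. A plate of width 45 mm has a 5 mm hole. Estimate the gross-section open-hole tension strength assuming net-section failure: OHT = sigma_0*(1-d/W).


OHT = sigma_0*(1-d/W) = 930*(1-5/45) = 826.7 MPa

826.7 MPa


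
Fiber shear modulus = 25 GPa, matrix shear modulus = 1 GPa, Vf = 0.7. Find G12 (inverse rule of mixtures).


1/G12 = Vf/Gf + (1-Vf)/Gm = 0.7/25 + 0.3/1
G12 = 3.05 GPa

3.05 GPa


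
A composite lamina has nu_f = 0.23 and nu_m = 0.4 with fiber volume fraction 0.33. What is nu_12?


nu_12 = nu_f*Vf + nu_m*(1-Vf) = 0.23*0.33 + 0.4*0.67 = 0.3439

0.3439


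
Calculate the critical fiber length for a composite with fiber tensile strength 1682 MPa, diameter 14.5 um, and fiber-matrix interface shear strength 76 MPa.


Lc = sigma_f * d / (2 * tau_i) = 1682 * 14.5 / (2 * 76) = 160.5 um

160.5 um


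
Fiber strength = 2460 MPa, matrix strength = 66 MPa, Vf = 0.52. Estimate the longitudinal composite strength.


sigma_1 = sigma_f*Vf + sigma_m*(1-Vf) = 2460*0.52 + 66*0.48 = 1310.9 MPa

1310.9 MPa


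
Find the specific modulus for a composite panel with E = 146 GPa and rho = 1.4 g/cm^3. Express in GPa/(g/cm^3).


Specific stiffness = E/rho = 146/1.4 = 104.3 GPa/(g/cm^3)

104.3 GPa/(g/cm^3)


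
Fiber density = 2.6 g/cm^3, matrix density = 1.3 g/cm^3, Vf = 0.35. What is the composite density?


rho_c = rho_f*Vf + rho_m*(1-Vf) = 2.6*0.35 + 1.3*0.65 = 1.755 g/cm^3

1.755 g/cm^3


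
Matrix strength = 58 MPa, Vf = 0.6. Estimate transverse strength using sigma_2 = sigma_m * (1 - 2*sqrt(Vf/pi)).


factor = 1 - 2*sqrt(0.6/pi) = 0.126
sigma_2 = 58 * 0.126 = 7.31 MPa

7.31 MPa


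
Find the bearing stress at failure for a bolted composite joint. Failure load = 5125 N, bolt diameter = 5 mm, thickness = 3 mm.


sigma_br = F/(d*h) = 5125/(5*3) = 341.7 MPa

341.7 MPa


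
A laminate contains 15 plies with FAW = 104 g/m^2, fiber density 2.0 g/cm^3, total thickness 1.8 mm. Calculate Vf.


Vf = n * FAW / (rho_f * h * 1000) = 15 * 104 / (2.0 * 1.8 * 1000) = 0.4333

0.4333


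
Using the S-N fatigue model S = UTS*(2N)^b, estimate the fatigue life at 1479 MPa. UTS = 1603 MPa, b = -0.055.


N = 0.5 * (S/UTS)^(1/b) = 0.5 * (1479/1603)^(1/-0.055) = 2.1612 cycles

2.1612 cycles


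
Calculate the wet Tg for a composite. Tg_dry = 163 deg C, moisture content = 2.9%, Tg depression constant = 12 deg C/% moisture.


Tg_wet = Tg_dry - k*moisture = 163 - 12*2.9 = 128.2 deg C

128.2 deg C


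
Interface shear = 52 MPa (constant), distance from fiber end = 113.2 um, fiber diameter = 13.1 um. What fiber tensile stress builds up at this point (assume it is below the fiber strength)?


Force balance: sigma_f * (pi*d^2/4) = tau * (pi*d) * x  ->  sigma_f = 4 * tau * x / d
sigma_f = 4 * 52 * 113.2 / 13.1 = 1797.4 MPa

1797.4 MPa


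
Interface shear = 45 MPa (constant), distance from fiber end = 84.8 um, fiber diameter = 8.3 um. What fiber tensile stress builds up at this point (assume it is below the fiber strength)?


Force balance: sigma_f * (pi*d^2/4) = tau * (pi*d) * x  ->  sigma_f = 4 * tau * x / d
sigma_f = 4 * 45 * 84.8 / 8.3 = 1839.0 MPa

1839.0 MPa


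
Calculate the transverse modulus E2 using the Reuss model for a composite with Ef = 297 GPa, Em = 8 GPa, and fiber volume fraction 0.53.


1/E2 = Vf/Ef + (1-Vf)/Em = 0.53/297 + 0.47/8
E2 = 16.52 GPa

16.52 GPa


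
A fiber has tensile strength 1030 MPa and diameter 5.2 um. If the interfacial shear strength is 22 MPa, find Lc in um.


Lc = sigma_f * d / (2 * tau_i) = 1030 * 5.2 / (2 * 22) = 121.7 um

121.7 um


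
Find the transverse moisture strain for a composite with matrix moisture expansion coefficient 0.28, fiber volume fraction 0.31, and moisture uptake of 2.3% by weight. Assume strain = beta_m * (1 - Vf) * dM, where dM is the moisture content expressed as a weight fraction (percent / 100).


dM = 2.3/100 = 0.023
strain = beta_m * (1-Vf) * dM = 0.28 * 0.69 * 0.023 = 0.0044436

0.0044436


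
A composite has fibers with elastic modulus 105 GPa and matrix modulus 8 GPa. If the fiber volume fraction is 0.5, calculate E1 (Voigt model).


E1 = Ef*Vf + Em*(1-Vf) = 105*0.5 + 8*0.5 = 56.5 GPa

56.5 GPa


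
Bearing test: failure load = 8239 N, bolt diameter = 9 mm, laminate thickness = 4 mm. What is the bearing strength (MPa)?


sigma_br = F/(d*h) = 8239/(9*4) = 228.9 MPa

228.9 MPa


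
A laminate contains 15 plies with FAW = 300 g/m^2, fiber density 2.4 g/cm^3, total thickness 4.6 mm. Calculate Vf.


Vf = n * FAW / (rho_f * h * 1000) = 15 * 300 / (2.4 * 4.6 * 1000) = 0.4076

0.4076


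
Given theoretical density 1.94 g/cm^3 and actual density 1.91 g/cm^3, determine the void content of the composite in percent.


Void% = (rho_theo - rho_actual)/rho_theo * 100 = (1.94 - 1.91)/1.94 * 100 = 1.55%

1.55%


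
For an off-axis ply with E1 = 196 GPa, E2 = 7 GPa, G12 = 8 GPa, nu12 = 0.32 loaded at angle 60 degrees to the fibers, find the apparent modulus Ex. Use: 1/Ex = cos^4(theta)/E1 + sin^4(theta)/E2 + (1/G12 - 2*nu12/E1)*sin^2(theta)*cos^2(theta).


cos^4(60) = 0.0625, sin^4(60) = 0.5625, sin^2(60)*cos^2(60) = 0.1875
1/G12 - 2*nu12/E1 = 1/8 - 2*0.32/196 = 0.121735 GPa^-1
1/Ex = 0.0625/196 + 0.5625/7 + 0.121735*0.1875 = 0.1035013 GPa^-1
Ex = 9.66 GPa

9.66 GPa
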